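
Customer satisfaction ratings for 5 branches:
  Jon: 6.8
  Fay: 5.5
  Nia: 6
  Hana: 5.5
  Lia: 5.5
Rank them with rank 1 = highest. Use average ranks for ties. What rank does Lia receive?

Sorted (descending): 6.8, 6, 5.5, 5.5, 5.5
The 3 values of 5.5 occupy positions 3–5 → average rank 4.
Lia has value 5.5 → rank 4.

4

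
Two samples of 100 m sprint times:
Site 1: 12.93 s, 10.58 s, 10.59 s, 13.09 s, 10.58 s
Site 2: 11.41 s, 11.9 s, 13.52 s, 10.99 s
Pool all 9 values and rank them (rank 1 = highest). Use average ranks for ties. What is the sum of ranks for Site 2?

Sorted (descending): 13.52, 13.09, 12.93, 11.9, 11.41, 10.99, 10.59, 10.58, 10.58
The 2 values of 10.58 occupy positions 8–9 → average rank (8+9)/2 = 8.5.
Site 2 values → pooled ranks: 11.41→5, 11.9→4, 13.52→1, 10.99→6
Rank sum = 5 + 4 + 1 + 6 = 16

16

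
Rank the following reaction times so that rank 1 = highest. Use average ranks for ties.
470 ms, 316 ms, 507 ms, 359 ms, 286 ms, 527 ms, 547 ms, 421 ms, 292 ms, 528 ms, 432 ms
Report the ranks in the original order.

Sorted (descending): 547, 528, 527, 507, 470, 432, 421, 359, 316, 292, 286
No ties — each value takes its position as its rank.

5, 9, 4, 8, 11, 3, 1, 7, 10, 2, 6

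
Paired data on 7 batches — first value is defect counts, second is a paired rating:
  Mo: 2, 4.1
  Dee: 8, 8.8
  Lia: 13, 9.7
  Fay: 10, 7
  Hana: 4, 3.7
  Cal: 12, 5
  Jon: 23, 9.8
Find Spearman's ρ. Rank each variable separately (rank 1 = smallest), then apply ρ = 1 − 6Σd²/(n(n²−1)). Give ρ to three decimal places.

Ranks of variable 1: 1, 3, 6, 4, 2, 5, 7
Ranks of variable 2: 2, 5, 6, 4, 1, 3, 7
d = r₁ − r₂: -1, -2, 0, 0, 1, 2, 0
d²: 1, 4, 0, 0, 1, 4, 0; Σd² = 10
ρ = 1 − 6·10/(7·48) = 1 − 60/336 = 0.821

0.821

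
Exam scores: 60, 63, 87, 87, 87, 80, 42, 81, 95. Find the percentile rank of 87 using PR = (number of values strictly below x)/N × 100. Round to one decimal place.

55.6

N = 9.
Strictly below 87: 5. Equal to 87: 3.
PR = 5/9 × 100 = 55.6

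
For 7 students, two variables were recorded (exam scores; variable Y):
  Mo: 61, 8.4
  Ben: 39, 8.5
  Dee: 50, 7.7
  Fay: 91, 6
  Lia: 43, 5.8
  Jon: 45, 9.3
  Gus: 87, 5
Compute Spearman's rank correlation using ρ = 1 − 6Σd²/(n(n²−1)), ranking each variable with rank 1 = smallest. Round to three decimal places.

Ranks of variable 1: 5, 1, 4, 7, 2, 3, 6
Ranks of variable 2: 5, 6, 4, 3, 2, 7, 1
d = r₁ − r₂: 0, -5, 0, 4, 0, -4, 5
d²: 0, 25, 0, 16, 0, 16, 25; Σd² = 82
ρ = 1 − 6·82/(7·48) = 1 − 492/336 = -0.464

-0.464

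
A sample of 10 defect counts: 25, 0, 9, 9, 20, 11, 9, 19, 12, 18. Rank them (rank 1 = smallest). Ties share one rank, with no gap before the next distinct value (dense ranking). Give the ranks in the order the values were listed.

Sorted (ascending): 0, 9, 9, 9, 11, 12, 18, 19, 20, 25
The 3 values of 9 share dense rank 2.
Remaining distinct values take the next consecutive integers.

8, 1, 2, 2, 7, 3, 2, 6, 4, 5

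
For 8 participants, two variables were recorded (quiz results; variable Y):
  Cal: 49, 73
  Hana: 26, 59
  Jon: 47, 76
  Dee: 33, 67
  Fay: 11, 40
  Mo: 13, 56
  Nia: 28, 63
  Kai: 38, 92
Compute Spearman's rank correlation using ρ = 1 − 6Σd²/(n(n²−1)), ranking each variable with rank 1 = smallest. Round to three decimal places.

Ranks of variable 1: 8, 3, 7, 5, 1, 2, 4, 6
Ranks of variable 2: 6, 3, 7, 5, 1, 2, 4, 8
d = r₁ − r₂: 2, 0, 0, 0, 0, 0, 0, -2
d²: 4, 0, 0, 0, 0, 0, 0, 4; Σd² = 8
ρ = 1 − 6·8/(8·63) = 1 − 48/504 = 0.905

0.905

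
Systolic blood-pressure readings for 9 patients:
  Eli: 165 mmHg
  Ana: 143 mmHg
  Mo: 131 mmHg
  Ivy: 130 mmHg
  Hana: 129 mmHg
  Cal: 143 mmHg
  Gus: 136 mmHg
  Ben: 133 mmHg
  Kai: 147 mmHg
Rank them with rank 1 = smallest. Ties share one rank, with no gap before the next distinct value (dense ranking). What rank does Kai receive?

Sorted (ascending): 129, 130, 131, 133, 136, 143, 143, 147, 165
The 2 values of 143 share dense rank 6.
Remaining distinct values take the next consecutive integers.
Kai has value 147 mmHg → rank 7.

7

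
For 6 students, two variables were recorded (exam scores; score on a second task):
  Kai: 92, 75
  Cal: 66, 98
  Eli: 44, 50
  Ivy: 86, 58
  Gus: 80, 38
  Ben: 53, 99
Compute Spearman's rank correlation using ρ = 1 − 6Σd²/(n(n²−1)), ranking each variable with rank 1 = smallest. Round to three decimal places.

-0.086

Ranks of variable 1: 6, 3, 1, 5, 4, 2
Ranks of variable 2: 4, 5, 2, 3, 1, 6
d = r₁ − r₂: 2, -2, -1, 2, 3, -4
d²: 4, 4, 1, 4, 9, 16; Σd² = 38
ρ = 1 − 6·38/(6·35) = 1 − 228/210 = -0.086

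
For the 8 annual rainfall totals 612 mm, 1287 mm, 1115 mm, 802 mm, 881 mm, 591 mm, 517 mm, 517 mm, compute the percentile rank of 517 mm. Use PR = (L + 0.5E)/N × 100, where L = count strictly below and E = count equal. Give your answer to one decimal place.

12.5

N = 8.
Strictly below 517: 0. Equal to 517: 2.
PR = (0 + 0.5·2)/8 × 100 = 12.5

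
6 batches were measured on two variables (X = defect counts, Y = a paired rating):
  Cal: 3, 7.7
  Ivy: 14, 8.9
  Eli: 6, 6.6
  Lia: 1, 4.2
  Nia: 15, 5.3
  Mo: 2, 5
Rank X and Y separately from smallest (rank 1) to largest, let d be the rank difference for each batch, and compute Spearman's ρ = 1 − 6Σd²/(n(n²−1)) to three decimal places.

0.600

Ranks of variable 1: 3, 5, 4, 1, 6, 2
Ranks of variable 2: 5, 6, 4, 1, 3, 2
d = r₁ − r₂: -2, -1, 0, 0, 3, 0
d²: 4, 1, 0, 0, 9, 0; Σd² = 14
ρ = 1 − 6·14/(6·35) = 1 − 84/210 = 0.600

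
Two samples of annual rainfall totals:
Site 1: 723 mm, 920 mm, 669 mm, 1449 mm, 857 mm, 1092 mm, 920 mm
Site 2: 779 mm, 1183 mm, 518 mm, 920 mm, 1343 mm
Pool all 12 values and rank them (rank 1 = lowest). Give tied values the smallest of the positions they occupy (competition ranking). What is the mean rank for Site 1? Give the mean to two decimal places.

6.14

Sorted (ascending): 518, 669, 723, 779, 857, 920, 920, 920, 1092, 1183, 1343, 1449
The 3 values of 920 occupy positions 6–8 → each gets rank 6.
Site 1 values → pooled ranks: 723→3, 920→6, 669→2, 1449→12, 857→5, 1092→9, 920→6
Mean rank = (3 + 6 + 2 + 12 + 5 + 9 + 6) / 7 = 6.14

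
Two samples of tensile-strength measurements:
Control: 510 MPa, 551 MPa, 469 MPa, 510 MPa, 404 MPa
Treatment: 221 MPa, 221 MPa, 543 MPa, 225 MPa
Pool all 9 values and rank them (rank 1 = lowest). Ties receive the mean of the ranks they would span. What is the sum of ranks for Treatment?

14

Sorted (ascending): 221, 221, 225, 404, 469, 510, 510, 543, 551
The 2 values of 221 occupy positions 1–2 → average rank (1+2)/2 = 1.5.
The 2 values of 510 occupy positions 6–7 → average rank (6+7)/2 = 6.5.
Treatment values → pooled ranks: 221→1.5, 221→1.5, 543→8, 225→3
Rank sum = 1.5 + 1.5 + 8 + 3 = 14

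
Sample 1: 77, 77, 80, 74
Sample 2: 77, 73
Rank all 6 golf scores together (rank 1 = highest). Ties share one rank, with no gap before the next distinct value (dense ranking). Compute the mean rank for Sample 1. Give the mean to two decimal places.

2.00

Sorted (descending): 80, 77, 77, 77, 74, 73
The 3 values of 77 share dense rank 2.
Remaining distinct values take the next consecutive integers.
Sample 1 values → pooled ranks: 77→2, 77→2, 80→1, 74→3
Mean rank = (2 + 2 + 1 + 3) / 4 = 2.00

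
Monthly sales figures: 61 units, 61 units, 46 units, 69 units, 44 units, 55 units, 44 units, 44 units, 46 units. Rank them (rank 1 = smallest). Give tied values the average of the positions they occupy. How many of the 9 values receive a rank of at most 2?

3

Sorted (ascending): 44, 44, 44, 46, 46, 55, 61, 61, 69
The 3 values of 44 occupy positions 1–3 → average rank 2.
The 2 values of 46 occupy positions 4–5 → average rank (4+5)/2 = 4.5.
The 2 values of 61 occupy positions 7–8 → average rank (7+8)/2 = 7.5.
Ranks ≤ 2: {2, 2, 2} → 3 values.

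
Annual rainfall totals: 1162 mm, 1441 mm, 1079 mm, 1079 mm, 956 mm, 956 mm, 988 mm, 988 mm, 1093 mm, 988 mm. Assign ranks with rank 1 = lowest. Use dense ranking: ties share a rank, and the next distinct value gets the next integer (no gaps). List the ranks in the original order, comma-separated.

5, 6, 3, 3, 1, 1, 2, 2, 4, 2

Sorted (ascending): 956, 956, 988, 988, 988, 1079, 1079, 1093, 1162, 1441
The 2 values of 956 share dense rank 1.
The 3 values of 988 share dense rank 2.
The 2 values of 1079 share dense rank 3.
Remaining distinct values take the next consecutive integers.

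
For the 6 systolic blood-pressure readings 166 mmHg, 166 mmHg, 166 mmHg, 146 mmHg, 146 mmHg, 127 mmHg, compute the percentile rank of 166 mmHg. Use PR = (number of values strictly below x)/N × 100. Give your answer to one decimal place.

50.0

N = 6.
Strictly below 166: 3. Equal to 166: 3.
PR = 3/6 × 100 = 50.0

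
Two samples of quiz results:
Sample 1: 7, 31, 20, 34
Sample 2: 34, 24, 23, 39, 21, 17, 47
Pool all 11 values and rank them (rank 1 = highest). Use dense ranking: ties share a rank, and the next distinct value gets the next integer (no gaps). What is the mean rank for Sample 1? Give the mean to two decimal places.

Sorted (descending): 47, 39, 34, 34, 31, 24, 23, 21, 20, 17, 7
The 2 values of 34 share dense rank 3.
Remaining distinct values take the next consecutive integers.
Sample 1 values → pooled ranks: 7→10, 31→4, 20→8, 34→3
Mean rank = (10 + 4 + 8 + 3) / 4 = 6.25

6.25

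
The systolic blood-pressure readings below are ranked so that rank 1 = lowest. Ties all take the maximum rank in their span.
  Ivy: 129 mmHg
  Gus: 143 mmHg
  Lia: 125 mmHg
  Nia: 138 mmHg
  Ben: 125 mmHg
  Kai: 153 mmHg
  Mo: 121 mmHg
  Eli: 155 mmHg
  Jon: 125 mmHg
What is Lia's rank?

Sorted (ascending): 121, 125, 125, 125, 129, 138, 143, 153, 155
The 3 values of 125 occupy positions 2–4 → each gets rank 4.
Lia has value 125 mmHg → rank 4.

4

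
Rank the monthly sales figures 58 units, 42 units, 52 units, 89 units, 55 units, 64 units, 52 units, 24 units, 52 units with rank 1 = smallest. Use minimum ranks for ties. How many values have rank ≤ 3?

Sorted (ascending): 24, 42, 52, 52, 52, 55, 58, 64, 89
The 3 values of 52 occupy positions 3–5 → each gets rank 3.
Ranks ≤ 3: {1, 2, 3, 3, 3} → 5 values.

5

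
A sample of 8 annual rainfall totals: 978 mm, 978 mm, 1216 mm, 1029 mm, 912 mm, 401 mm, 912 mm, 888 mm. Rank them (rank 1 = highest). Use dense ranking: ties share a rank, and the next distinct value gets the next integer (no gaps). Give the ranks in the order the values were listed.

3, 3, 1, 2, 4, 6, 4, 5

Sorted (descending): 1216, 1029, 978, 978, 912, 912, 888, 401
The 2 values of 978 share dense rank 3.
The 2 values of 912 share dense rank 4.
Remaining distinct values take the next consecutive integers.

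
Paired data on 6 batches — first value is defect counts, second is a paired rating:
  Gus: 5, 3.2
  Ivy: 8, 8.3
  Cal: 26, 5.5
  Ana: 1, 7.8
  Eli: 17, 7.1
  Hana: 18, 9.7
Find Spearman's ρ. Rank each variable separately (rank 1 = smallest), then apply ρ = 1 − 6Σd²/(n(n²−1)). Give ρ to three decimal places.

0.086

Ranks of variable 1: 2, 3, 6, 1, 4, 5
Ranks of variable 2: 1, 5, 2, 4, 3, 6
d = r₁ − r₂: 1, -2, 4, -3, 1, -1
d²: 1, 4, 16, 9, 1, 1; Σd² = 32
ρ = 1 − 6·32/(6·35) = 1 − 192/210 = 0.086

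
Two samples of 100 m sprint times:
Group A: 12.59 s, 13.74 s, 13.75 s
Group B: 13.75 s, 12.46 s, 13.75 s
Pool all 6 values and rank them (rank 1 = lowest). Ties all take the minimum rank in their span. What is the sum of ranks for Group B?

Sorted (ascending): 12.46, 12.59, 13.74, 13.75, 13.75, 13.75
The 3 values of 13.75 occupy positions 4–6 → each gets rank 4.
Group B values → pooled ranks: 13.75→4, 12.46→1, 13.75→4
Rank sum = 4 + 1 + 4 = 9

9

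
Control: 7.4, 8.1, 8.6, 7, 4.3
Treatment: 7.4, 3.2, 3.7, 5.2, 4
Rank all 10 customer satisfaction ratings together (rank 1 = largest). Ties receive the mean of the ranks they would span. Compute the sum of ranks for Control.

18.5

Sorted (descending): 8.6, 8.1, 7.4, 7.4, 7, 5.2, 4.3, 4, 3.7, 3.2
The 2 values of 7.4 occupy positions 3–4 → average rank (3+4)/2 = 3.5.
Control values → pooled ranks: 7.4→3.5, 8.1→2, 8.6→1, 7→5, 4.3→7
Rank sum = 3.5 + 2 + 1 + 5 + 7 = 18.5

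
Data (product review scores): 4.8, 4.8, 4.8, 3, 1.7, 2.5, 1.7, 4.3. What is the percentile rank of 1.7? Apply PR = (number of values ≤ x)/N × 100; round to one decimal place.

N = 8.
Strictly below 1.7: 0. Equal to 1.7: 2.
PR = 2/8 × 100 = 25.0

25.0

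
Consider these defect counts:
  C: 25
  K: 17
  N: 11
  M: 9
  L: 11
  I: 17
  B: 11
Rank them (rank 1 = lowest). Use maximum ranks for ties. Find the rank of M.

1

Sorted (ascending): 9, 11, 11, 11, 17, 17, 25
The 3 values of 11 occupy positions 2–4 → each gets rank 4.
The 2 values of 17 occupy positions 5–6 → each gets rank 6.
M has value 9 → rank 1.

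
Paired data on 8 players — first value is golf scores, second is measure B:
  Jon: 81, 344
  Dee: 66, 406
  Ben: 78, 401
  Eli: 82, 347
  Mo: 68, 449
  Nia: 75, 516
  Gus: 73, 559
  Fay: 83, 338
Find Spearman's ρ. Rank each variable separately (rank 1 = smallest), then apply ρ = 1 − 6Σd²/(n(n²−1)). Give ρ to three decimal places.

-0.762

Ranks of variable 1: 6, 1, 5, 7, 2, 4, 3, 8
Ranks of variable 2: 2, 5, 4, 3, 6, 7, 8, 1
d = r₁ − r₂: 4, -4, 1, 4, -4, -3, -5, 7
d²: 16, 16, 1, 16, 16, 9, 25, 49; Σd² = 148
ρ = 1 − 6·148/(8·63) = 1 − 888/504 = -0.762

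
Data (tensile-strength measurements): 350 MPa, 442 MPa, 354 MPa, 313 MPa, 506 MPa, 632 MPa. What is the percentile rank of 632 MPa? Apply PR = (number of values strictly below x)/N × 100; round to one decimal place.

N = 6.
Strictly below 632: 5. Equal to 632: 1.
PR = 5/6 × 100 = 83.3

83.3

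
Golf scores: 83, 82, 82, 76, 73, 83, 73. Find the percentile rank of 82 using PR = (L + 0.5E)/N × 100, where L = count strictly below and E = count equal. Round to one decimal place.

N = 7.
Strictly below 82: 3. Equal to 82: 2.
PR = (3 + 0.5·2)/7 × 100 = 57.1

57.1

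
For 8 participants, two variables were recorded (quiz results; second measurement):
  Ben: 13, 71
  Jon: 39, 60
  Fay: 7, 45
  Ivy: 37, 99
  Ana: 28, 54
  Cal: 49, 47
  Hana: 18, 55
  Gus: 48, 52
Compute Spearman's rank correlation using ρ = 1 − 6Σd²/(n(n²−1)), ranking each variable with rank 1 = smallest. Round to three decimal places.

-0.071

Ranks of variable 1: 2, 6, 1, 5, 4, 8, 3, 7
Ranks of variable 2: 7, 6, 1, 8, 4, 2, 5, 3
d = r₁ − r₂: -5, 0, 0, -3, 0, 6, -2, 4
d²: 25, 0, 0, 9, 0, 36, 4, 16; Σd² = 90
ρ = 1 − 6·90/(8·63) = 1 − 540/504 = -0.071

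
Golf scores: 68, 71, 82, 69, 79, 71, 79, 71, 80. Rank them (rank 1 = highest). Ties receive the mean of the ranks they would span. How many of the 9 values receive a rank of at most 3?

Sorted (descending): 82, 80, 79, 79, 71, 71, 71, 69, 68
The 2 values of 79 occupy positions 3–4 → average rank (3+4)/2 = 3.5.
The 3 values of 71 occupy positions 5–7 → average rank 6.
Ranks ≤ 3: {1, 2} → 2 values.

2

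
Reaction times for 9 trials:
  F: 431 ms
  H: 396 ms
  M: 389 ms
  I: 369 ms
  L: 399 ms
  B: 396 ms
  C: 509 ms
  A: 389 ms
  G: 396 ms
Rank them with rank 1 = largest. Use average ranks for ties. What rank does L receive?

Sorted (descending): 509, 431, 399, 396, 396, 396, 389, 389, 369
The 3 values of 396 occupy positions 4–6 → average rank 5.
The 2 values of 389 occupy positions 7–8 → average rank (7+8)/2 = 7.5.
L has value 399 ms → rank 3.

3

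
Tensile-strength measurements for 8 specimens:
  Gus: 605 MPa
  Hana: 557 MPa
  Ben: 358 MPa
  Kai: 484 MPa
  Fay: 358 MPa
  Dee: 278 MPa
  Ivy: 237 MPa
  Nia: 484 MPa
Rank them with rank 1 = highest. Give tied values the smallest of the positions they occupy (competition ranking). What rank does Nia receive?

Sorted (descending): 605, 557, 484, 484, 358, 358, 278, 237
The 2 values of 484 occupy positions 3–4 → each gets rank 3.
The 2 values of 358 occupy positions 5–6 → each gets rank 5.
Nia has value 484 MPa → rank 3.

3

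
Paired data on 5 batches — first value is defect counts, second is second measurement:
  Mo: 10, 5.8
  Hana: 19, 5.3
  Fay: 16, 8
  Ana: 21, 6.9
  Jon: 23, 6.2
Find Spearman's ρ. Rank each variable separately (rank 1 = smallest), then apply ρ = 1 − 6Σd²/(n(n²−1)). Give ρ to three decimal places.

0.100

Ranks of variable 1: 1, 3, 2, 4, 5
Ranks of variable 2: 2, 1, 5, 4, 3
d = r₁ − r₂: -1, 2, -3, 0, 2
d²: 1, 4, 9, 0, 4; Σd² = 18
ρ = 1 − 6·18/(5·24) = 1 − 108/120 = 0.100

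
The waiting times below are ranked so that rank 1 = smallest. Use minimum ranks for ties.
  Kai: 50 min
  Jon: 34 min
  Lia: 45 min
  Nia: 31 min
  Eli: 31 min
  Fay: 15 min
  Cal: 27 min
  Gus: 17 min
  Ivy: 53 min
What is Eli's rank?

4

Sorted (ascending): 15, 17, 27, 31, 31, 34, 45, 50, 53
The 2 values of 31 occupy positions 4–5 → each gets rank 4.
Eli has value 31 min → rank 4.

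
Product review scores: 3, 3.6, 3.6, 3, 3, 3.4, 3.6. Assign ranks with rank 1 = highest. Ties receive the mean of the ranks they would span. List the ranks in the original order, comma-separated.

Sorted (descending): 3.6, 3.6, 3.6, 3.4, 3, 3, 3
The 3 values of 3.6 occupy positions 1–3 → average rank 2.
The 3 values of 3 occupy positions 5–7 → average rank 6.

6, 2, 2, 6, 6, 4, 2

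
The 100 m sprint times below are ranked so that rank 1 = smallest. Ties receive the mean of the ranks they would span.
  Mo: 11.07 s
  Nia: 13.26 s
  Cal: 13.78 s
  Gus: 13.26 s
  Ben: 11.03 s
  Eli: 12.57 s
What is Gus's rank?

4.5

Sorted (ascending): 11.03, 11.07, 12.57, 13.26, 13.26, 13.78
The 2 values of 13.26 occupy positions 4–5 → average rank (4+5)/2 = 4.5.
Gus has value 13.26 s → rank 4.5.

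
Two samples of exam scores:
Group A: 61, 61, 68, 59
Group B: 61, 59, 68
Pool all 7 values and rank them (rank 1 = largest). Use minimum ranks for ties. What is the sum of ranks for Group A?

Sorted (descending): 68, 68, 61, 61, 61, 59, 59
The 2 values of 68 occupy positions 1–2 → each gets rank 1.
The 3 values of 61 occupy positions 3–5 → each gets rank 3.
The 2 values of 59 occupy positions 6–7 → each gets rank 6.
Group A values → pooled ranks: 61→3, 61→3, 68→1, 59→6
Rank sum = 3 + 3 + 1 + 6 = 13

13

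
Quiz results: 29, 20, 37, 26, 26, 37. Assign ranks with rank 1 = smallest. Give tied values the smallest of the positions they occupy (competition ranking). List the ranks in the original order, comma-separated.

4, 1, 5, 2, 2, 5

Sorted (ascending): 20, 26, 26, 29, 37, 37
The 2 values of 26 occupy positions 2–3 → each gets rank 2.
The 2 values of 37 occupy positions 5–6 → each gets rank 5.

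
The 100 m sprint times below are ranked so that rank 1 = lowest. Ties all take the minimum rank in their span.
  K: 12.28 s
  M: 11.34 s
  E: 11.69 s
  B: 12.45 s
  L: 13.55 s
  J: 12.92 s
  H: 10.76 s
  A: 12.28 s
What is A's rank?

Sorted (ascending): 10.76, 11.34, 11.69, 12.28, 12.28, 12.45, 12.92, 13.55
The 2 values of 12.28 occupy positions 4–5 → each gets rank 4.
A has value 12.28 s → rank 4.

4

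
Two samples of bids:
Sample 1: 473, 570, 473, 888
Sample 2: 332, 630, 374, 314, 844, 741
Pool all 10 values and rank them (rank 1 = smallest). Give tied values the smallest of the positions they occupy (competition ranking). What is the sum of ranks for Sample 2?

Sorted (ascending): 314, 332, 374, 473, 473, 570, 630, 741, 844, 888
The 2 values of 473 occupy positions 4–5 → each gets rank 4.
Sample 2 values → pooled ranks: 332→2, 630→7, 374→3, 314→1, 844→9, 741→8
Rank sum = 2 + 7 + 3 + 1 + 9 + 8 = 30

30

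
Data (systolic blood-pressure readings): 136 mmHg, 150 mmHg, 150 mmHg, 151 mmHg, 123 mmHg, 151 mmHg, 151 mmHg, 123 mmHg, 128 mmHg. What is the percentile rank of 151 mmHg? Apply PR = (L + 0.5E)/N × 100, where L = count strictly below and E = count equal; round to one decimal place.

83.3

N = 9.
Strictly below 151: 6. Equal to 151: 3.
PR = (6 + 0.5·3)/9 × 100 = 83.3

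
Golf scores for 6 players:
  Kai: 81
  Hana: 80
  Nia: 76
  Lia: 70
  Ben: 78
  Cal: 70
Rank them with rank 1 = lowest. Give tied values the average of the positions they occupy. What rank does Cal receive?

1.5

Sorted (ascending): 70, 70, 76, 78, 80, 81
The 2 values of 70 occupy positions 1–2 → average rank (1+2)/2 = 1.5.
Cal has value 70 → rank 1.5.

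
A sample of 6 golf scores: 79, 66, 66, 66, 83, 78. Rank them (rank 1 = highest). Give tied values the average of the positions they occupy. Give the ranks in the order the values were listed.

Sorted (descending): 83, 79, 78, 66, 66, 66
The 3 values of 66 occupy positions 4–6 → average rank 5.

2, 5, 5, 5, 1, 3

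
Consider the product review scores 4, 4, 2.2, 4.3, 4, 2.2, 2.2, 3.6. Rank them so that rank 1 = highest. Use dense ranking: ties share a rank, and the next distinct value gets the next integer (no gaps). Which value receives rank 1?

Sorted (descending): 4.3, 4, 4, 4, 3.6, 2.2, 2.2, 2.2
The 3 values of 4 share dense rank 2.
The 3 values of 2.2 share dense rank 4.
Remaining distinct values take the next consecutive integers.
Rank 1 → value 4.3.

4.3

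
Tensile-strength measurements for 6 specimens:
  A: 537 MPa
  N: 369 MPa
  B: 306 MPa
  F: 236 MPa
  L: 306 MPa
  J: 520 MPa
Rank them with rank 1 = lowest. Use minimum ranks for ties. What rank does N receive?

4

Sorted (ascending): 236, 306, 306, 369, 520, 537
The 2 values of 306 occupy positions 2–3 → each gets rank 2.
N has value 369 MPa → rank 4.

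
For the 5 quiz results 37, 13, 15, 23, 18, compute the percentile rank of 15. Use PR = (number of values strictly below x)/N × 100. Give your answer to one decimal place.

20.0

N = 5.
Strictly below 15: 1. Equal to 15: 1.
PR = 1/5 × 100 = 20.0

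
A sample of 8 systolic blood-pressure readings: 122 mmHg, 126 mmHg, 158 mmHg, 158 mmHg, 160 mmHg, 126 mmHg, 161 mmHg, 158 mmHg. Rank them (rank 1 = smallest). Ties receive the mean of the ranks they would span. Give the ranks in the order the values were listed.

Sorted (ascending): 122, 126, 126, 158, 158, 158, 160, 161
The 2 values of 126 occupy positions 2–3 → average rank (2+3)/2 = 2.5.
The 3 values of 158 occupy positions 4–6 → average rank 5.

1, 2.5, 5, 5, 7, 2.5, 8, 5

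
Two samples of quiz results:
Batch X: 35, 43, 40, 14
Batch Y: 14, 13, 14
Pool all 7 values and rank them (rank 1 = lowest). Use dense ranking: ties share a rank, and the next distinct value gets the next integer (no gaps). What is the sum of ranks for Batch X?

Sorted (ascending): 13, 14, 14, 14, 35, 40, 43
The 3 values of 14 share dense rank 2.
Remaining distinct values take the next consecutive integers.
Batch X values → pooled ranks: 35→3, 43→5, 40→4, 14→2
Rank sum = 3 + 5 + 4 + 2 = 14

14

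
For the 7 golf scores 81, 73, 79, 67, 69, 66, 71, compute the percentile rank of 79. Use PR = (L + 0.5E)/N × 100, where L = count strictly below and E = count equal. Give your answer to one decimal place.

N = 7.
Strictly below 79: 5. Equal to 79: 1.
PR = (5 + 0.5·1)/7 × 100 = 78.6

78.6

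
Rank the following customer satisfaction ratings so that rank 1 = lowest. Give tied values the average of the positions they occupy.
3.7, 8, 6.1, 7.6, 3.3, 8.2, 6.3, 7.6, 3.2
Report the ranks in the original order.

Sorted (ascending): 3.2, 3.3, 3.7, 6.1, 6.3, 7.6, 7.6, 8, 8.2
The 2 values of 7.6 occupy positions 6–7 → average rank (6+7)/2 = 6.5.

3, 8, 4, 6.5, 2, 9, 5, 6.5, 1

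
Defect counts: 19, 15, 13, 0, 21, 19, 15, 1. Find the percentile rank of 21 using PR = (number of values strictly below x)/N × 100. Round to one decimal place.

N = 8.
Strictly below 21: 7. Equal to 21: 1.
PR = 7/8 × 100 = 87.5

87.5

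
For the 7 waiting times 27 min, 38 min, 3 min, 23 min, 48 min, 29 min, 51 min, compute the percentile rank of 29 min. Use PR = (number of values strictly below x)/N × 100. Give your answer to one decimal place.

42.9

N = 7.
Strictly below 29: 3. Equal to 29: 1.
PR = 3/7 × 100 = 42.9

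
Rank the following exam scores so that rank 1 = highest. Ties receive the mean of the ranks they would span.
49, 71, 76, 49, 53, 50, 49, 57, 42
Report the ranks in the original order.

7, 2, 1, 7, 4, 5, 7, 3, 9

Sorted (descending): 76, 71, 57, 53, 50, 49, 49, 49, 42
The 3 values of 49 occupy positions 6–8 → average rank 7.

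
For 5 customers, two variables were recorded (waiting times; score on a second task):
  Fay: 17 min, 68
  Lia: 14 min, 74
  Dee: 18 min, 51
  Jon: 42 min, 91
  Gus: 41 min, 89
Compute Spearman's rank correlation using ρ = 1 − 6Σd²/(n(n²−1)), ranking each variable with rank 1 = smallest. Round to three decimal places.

Ranks of variable 1: 2, 1, 3, 5, 4
Ranks of variable 2: 2, 3, 1, 5, 4
d = r₁ − r₂: 0, -2, 2, 0, 0
d²: 0, 4, 4, 0, 0; Σd² = 8
ρ = 1 − 6·8/(5·24) = 1 − 48/120 = 0.600

0.600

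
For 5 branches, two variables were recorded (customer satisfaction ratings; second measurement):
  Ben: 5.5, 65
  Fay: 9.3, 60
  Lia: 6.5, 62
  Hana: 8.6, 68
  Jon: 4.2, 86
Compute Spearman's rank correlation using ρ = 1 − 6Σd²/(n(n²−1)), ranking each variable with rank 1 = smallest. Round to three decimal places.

-0.700

Ranks of variable 1: 2, 5, 3, 4, 1
Ranks of variable 2: 3, 1, 2, 4, 5
d = r₁ − r₂: -1, 4, 1, 0, -4
d²: 1, 16, 1, 0, 16; Σd² = 34
ρ = 1 − 6·34/(5·24) = 1 − 204/120 = -0.700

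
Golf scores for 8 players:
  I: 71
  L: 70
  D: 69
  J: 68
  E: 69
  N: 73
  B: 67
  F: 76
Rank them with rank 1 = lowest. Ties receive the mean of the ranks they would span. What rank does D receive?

3.5

Sorted (ascending): 67, 68, 69, 69, 70, 71, 73, 76
The 2 values of 69 occupy positions 3–4 → average rank (3+4)/2 = 3.5.
D has value 69 → rank 3.5.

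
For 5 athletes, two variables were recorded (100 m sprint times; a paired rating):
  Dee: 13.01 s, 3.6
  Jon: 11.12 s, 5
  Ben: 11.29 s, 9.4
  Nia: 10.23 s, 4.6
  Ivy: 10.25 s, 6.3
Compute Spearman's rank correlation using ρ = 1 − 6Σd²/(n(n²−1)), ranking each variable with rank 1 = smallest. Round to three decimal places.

-0.100

Ranks of variable 1: 5, 3, 4, 1, 2
Ranks of variable 2: 1, 3, 5, 2, 4
d = r₁ − r₂: 4, 0, -1, -1, -2
d²: 16, 0, 1, 1, 4; Σd² = 22
ρ = 1 − 6·22/(5·24) = 1 − 132/120 = -0.100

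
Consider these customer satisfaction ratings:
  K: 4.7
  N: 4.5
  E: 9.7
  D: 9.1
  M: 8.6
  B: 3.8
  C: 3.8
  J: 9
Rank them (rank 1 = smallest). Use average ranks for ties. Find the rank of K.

Sorted (ascending): 3.8, 3.8, 4.5, 4.7, 8.6, 9, 9.1, 9.7
The 2 values of 3.8 occupy positions 1–2 → average rank (1+2)/2 = 1.5.
K has value 4.7 → rank 4.

4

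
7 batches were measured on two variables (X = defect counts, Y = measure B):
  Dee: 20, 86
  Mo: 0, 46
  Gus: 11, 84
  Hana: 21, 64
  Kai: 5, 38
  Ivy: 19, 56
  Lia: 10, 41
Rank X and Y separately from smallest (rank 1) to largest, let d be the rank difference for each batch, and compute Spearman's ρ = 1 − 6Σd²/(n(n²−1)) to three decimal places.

Ranks of variable 1: 6, 1, 4, 7, 2, 5, 3
Ranks of variable 2: 7, 3, 6, 5, 1, 4, 2
d = r₁ − r₂: -1, -2, -2, 2, 1, 1, 1
d²: 1, 4, 4, 4, 1, 1, 1; Σd² = 16
ρ = 1 − 6·16/(7·48) = 1 − 96/336 = 0.714

0.714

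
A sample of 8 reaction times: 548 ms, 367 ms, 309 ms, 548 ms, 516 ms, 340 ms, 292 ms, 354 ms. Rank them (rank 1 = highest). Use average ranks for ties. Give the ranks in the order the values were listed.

Sorted (descending): 548, 548, 516, 367, 354, 340, 309, 292
The 2 values of 548 occupy positions 1–2 → average rank (1+2)/2 = 1.5.

1.5, 4, 7, 1.5, 3, 6, 8, 5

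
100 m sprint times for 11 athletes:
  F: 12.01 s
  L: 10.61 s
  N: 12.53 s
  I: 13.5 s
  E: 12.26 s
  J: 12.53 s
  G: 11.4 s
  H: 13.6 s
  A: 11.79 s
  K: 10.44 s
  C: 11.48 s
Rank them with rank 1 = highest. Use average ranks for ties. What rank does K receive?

Sorted (descending): 13.6, 13.5, 12.53, 12.53, 12.26, 12.01, 11.79, 11.48, 11.4, 10.61, 10.44
The 2 values of 12.53 occupy positions 3–4 → average rank (3+4)/2 = 3.5.
K has value 10.44 s → rank 11.

11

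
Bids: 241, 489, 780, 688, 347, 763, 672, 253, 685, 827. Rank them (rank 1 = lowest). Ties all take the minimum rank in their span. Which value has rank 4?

Sorted (ascending): 241, 253, 347, 489, 672, 685, 688, 763, 780, 827
No ties — each value takes its position as its rank.
Rank 4 → value 489.

489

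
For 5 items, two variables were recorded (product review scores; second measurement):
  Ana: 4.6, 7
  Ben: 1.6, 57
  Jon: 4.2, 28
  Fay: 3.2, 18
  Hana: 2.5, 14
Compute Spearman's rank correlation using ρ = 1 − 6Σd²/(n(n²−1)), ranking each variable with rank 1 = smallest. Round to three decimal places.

Ranks of variable 1: 5, 1, 4, 3, 2
Ranks of variable 2: 1, 5, 4, 3, 2
d = r₁ − r₂: 4, -4, 0, 0, 0
d²: 16, 16, 0, 0, 0; Σd² = 32
ρ = 1 − 6·32/(5·24) = 1 − 192/120 = -0.600

-0.600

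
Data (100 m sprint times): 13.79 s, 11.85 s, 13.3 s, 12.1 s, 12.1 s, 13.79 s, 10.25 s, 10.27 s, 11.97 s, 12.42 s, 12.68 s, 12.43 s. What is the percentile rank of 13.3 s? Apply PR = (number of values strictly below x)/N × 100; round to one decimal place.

75.0

N = 12.
Strictly below 13.3: 9. Equal to 13.3: 1.
PR = 9/12 × 100 = 75.0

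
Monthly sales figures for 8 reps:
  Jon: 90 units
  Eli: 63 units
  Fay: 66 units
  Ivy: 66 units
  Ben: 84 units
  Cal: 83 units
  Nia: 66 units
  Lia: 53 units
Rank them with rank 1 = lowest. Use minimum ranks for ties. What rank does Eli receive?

Sorted (ascending): 53, 63, 66, 66, 66, 83, 84, 90
The 3 values of 66 occupy positions 3–5 → each gets rank 3.
Eli has value 63 units → rank 2.

2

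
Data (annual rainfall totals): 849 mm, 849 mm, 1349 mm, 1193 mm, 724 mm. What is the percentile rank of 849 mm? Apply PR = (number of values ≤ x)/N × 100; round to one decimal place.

N = 5.
Strictly below 849: 1. Equal to 849: 2.
PR = 3/5 × 100 = 60.0

60.0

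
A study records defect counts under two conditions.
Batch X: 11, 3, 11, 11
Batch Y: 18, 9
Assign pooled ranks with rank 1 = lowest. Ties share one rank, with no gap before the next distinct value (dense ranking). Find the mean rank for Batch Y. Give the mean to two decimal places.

3.00

Sorted (ascending): 3, 9, 11, 11, 11, 18
The 3 values of 11 share dense rank 3.
Remaining distinct values take the next consecutive integers.
Batch Y values → pooled ranks: 18→4, 9→2
Mean rank = (4 + 2) / 2 = 3.00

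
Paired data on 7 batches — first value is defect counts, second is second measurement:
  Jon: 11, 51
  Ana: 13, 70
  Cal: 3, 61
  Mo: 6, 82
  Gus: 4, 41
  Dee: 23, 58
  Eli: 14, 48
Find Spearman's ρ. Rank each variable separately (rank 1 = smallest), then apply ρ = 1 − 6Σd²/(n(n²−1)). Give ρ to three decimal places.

Ranks of variable 1: 4, 5, 1, 3, 2, 7, 6
Ranks of variable 2: 3, 6, 5, 7, 1, 4, 2
d = r₁ − r₂: 1, -1, -4, -4, 1, 3, 4
d²: 1, 1, 16, 16, 1, 9, 16; Σd² = 60
ρ = 1 − 6·60/(7·48) = 1 − 360/336 = -0.071

-0.071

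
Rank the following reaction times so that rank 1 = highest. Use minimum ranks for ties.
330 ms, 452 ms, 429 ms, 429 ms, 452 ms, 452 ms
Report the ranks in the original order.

Sorted (descending): 452, 452, 452, 429, 429, 330
The 3 values of 452 occupy positions 1–3 → each gets rank 1.
The 2 values of 429 occupy positions 4–5 → each gets rank 4.

6, 1, 4, 4, 1, 1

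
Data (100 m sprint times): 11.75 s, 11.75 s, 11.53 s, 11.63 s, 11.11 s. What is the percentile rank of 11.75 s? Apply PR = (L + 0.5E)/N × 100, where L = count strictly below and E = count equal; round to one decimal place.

N = 5.
Strictly below 11.75: 3. Equal to 11.75: 2.
PR = (3 + 0.5·2)/5 × 100 = 80.0

80.0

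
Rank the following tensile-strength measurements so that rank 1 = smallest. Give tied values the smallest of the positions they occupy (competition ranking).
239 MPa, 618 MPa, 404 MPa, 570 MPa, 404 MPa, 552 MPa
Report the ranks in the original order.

Sorted (ascending): 239, 404, 404, 552, 570, 618
The 2 values of 404 occupy positions 2–3 → each gets rank 2.

1, 6, 2, 5, 2, 4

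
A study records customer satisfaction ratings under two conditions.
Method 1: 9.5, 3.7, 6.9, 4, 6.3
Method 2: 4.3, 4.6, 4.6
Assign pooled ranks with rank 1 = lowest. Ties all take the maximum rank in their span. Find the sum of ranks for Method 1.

Sorted (ascending): 3.7, 4, 4.3, 4.6, 4.6, 6.3, 6.9, 9.5
The 2 values of 4.6 occupy positions 4–5 → each gets rank 5.
Method 1 values → pooled ranks: 9.5→8, 3.7→1, 6.9→7, 4→2, 6.3→6
Rank sum = 8 + 1 + 7 + 2 + 6 = 24

24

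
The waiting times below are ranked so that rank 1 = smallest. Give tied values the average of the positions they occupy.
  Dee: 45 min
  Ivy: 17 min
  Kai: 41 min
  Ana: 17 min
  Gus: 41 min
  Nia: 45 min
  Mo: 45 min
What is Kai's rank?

3.5

Sorted (ascending): 17, 17, 41, 41, 45, 45, 45
The 2 values of 17 occupy positions 1–2 → average rank (1+2)/2 = 1.5.
The 2 values of 41 occupy positions 3–4 → average rank (3+4)/2 = 3.5.
The 3 values of 45 occupy positions 5–7 → average rank 6.
Kai has value 41 min → rank 3.5.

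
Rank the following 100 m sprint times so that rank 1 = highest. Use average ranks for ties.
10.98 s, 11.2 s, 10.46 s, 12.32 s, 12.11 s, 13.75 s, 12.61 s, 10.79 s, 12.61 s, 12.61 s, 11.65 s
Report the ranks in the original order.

9, 8, 11, 5, 6, 1, 3, 10, 3, 3, 7

Sorted (descending): 13.75, 12.61, 12.61, 12.61, 12.32, 12.11, 11.65, 11.2, 10.98, 10.79, 10.46
The 3 values of 12.61 occupy positions 2–4 → average rank 3.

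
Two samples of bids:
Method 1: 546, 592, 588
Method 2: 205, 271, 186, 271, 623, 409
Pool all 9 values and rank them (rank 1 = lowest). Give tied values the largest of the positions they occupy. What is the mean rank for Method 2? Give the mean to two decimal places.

Sorted (ascending): 186, 205, 271, 271, 409, 546, 588, 592, 623
The 2 values of 271 occupy positions 3–4 → each gets rank 4.
Method 2 values → pooled ranks: 205→2, 271→4, 186→1, 271→4, 623→9, 409→5
Mean rank = (2 + 4 + 1 + 4 + 9 + 5) / 6 = 4.17

4.17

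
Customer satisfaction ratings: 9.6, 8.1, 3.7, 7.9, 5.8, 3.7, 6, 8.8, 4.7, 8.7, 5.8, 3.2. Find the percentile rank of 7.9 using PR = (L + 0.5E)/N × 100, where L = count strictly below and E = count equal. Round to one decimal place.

62.5

N = 12.
Strictly below 7.9: 7. Equal to 7.9: 1.
PR = (7 + 0.5·1)/12 × 100 = 62.5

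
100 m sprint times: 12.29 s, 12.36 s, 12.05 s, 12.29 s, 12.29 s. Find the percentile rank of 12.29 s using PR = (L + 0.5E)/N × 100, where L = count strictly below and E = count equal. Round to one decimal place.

50.0

N = 5.
Strictly below 12.29: 1. Equal to 12.29: 3.
PR = (1 + 0.5·3)/5 × 100 = 50.0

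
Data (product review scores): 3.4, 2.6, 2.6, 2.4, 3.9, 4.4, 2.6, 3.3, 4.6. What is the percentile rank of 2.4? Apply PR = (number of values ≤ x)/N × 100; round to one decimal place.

11.1

N = 9.
Strictly below 2.4: 0. Equal to 2.4: 1.
PR = 1/9 × 100 = 11.1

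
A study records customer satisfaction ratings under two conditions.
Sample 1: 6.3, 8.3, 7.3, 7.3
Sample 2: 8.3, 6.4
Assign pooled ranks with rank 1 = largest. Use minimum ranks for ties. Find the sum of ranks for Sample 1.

Sorted (descending): 8.3, 8.3, 7.3, 7.3, 6.4, 6.3
The 2 values of 8.3 occupy positions 1–2 → each gets rank 1.
The 2 values of 7.3 occupy positions 3–4 → each gets rank 3.
Sample 1 values → pooled ranks: 6.3→6, 8.3→1, 7.3→3, 7.3→3
Rank sum = 6 + 1 + 3 + 3 = 13

13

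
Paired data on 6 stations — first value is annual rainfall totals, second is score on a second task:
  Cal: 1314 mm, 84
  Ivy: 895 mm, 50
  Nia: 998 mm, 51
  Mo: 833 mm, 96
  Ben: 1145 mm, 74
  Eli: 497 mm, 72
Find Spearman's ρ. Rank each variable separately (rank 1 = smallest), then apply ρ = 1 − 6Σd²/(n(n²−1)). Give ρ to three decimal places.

Ranks of variable 1: 6, 3, 4, 2, 5, 1
Ranks of variable 2: 5, 1, 2, 6, 4, 3
d = r₁ − r₂: 1, 2, 2, -4, 1, -2
d²: 1, 4, 4, 16, 1, 4; Σd² = 30
ρ = 1 − 6·30/(6·35) = 1 − 180/210 = 0.143

0.143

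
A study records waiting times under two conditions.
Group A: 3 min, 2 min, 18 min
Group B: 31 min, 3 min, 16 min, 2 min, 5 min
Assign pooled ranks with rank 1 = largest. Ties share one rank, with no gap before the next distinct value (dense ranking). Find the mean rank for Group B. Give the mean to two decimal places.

Sorted (descending): 31, 18, 16, 5, 3, 3, 2, 2
The 2 values of 3 share dense rank 5.
The 2 values of 2 share dense rank 6.
Remaining distinct values take the next consecutive integers.
Group B values → pooled ranks: 31→1, 3→5, 16→3, 2→6, 5→4
Mean rank = (1 + 5 + 3 + 6 + 4) / 5 = 3.80

3.80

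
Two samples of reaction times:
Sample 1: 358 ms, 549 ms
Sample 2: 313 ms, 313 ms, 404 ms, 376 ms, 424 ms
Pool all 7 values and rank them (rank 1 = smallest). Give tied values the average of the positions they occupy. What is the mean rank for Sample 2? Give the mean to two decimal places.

3.60

Sorted (ascending): 313, 313, 358, 376, 404, 424, 549
The 2 values of 313 occupy positions 1–2 → average rank (1+2)/2 = 1.5.
Sample 2 values → pooled ranks: 313→1.5, 313→1.5, 404→5, 376→4, 424→6
Mean rank = (1.5 + 1.5 + 5 + 4 + 6) / 5 = 3.60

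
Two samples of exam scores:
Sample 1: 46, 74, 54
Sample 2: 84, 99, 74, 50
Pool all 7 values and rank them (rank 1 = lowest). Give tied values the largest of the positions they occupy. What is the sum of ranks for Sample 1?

Sorted (ascending): 46, 50, 54, 74, 74, 84, 99
The 2 values of 74 occupy positions 4–5 → each gets rank 5.
Sample 1 values → pooled ranks: 46→1, 74→5, 54→3
Rank sum = 1 + 5 + 3 = 9

9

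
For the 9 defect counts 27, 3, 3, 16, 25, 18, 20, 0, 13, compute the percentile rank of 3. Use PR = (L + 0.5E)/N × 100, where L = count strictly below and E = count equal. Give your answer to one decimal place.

N = 9.
Strictly below 3: 1. Equal to 3: 2.
PR = (1 + 0.5·2)/9 × 100 = 22.2

22.2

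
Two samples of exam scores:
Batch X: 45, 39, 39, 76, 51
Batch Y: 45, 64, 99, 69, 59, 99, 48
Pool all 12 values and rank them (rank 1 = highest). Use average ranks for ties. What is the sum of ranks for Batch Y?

35.5

Sorted (descending): 99, 99, 76, 69, 64, 59, 51, 48, 45, 45, 39, 39
The 2 values of 99 occupy positions 1–2 → average rank (1+2)/2 = 1.5.
The 2 values of 45 occupy positions 9–10 → average rank (9+10)/2 = 9.5.
The 2 values of 39 occupy positions 11–12 → average rank (11+12)/2 = 11.5.
Batch Y values → pooled ranks: 45→9.5, 64→5, 99→1.5, 69→4, 59→6, 99→1.5, 48→8
Rank sum = 9.5 + 5 + 1.5 + 4 + 6 + 1.5 + 8 = 35.5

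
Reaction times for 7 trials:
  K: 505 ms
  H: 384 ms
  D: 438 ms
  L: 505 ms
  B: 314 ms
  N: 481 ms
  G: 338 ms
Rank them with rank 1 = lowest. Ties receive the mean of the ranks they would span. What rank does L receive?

Sorted (ascending): 314, 338, 384, 438, 481, 505, 505
The 2 values of 505 occupy positions 6–7 → average rank (6+7)/2 = 6.5.
L has value 505 ms → rank 6.5.

6.5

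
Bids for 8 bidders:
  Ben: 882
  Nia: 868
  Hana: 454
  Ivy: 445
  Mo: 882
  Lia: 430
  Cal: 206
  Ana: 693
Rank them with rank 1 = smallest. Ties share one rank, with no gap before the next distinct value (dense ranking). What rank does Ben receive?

Sorted (ascending): 206, 430, 445, 454, 693, 868, 882, 882
The 2 values of 882 share dense rank 7.
Remaining distinct values take the next consecutive integers.
Ben has value 882 → rank 7.

7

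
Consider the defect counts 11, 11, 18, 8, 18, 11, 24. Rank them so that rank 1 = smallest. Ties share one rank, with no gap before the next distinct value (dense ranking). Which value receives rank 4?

Sorted (ascending): 8, 11, 11, 11, 18, 18, 24
The 3 values of 11 share dense rank 2.
The 2 values of 18 share dense rank 3.
Remaining distinct values take the next consecutive integers.
Rank 4 → value 24.

24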